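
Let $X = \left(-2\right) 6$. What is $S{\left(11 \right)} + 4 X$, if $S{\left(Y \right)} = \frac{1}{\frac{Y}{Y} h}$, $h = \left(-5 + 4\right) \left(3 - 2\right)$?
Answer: $-49$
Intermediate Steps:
$h = -1$ ($h = \left(-1\right) 1 = -1$)
$X = -12$
$S{\left(Y \right)} = -1$ ($S{\left(Y \right)} = \frac{1}{\frac{Y}{Y} \left(-1\right)} = 1^{-1} \left(-1\right) = 1 \left(-1\right) = -1$)
$S{\left(11 \right)} + 4 X = -1 + 4 \left(-12\right) = -1 - 48 = -49$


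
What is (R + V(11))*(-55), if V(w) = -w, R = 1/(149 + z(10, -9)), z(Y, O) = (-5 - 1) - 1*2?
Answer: 85250/141 ≈ 604.61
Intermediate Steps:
z(Y, O) = -8 (z(Y, O) = -6 - 2 = -8)
R = 1/141 (R = 1/(149 - 8) = 1/141 ≈ 0.0070922)
(R + V(11))*(-55) = (1/141 - 1*11)*(-55) = (1/141 - 11)*(-55) = -1550/141*(-55) = 85250/141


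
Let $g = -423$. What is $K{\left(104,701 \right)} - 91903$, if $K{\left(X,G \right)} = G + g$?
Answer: $-91625$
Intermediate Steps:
$K{\left(X,G \right)} = -423 + G$ ($K{\left(X,G \right)} = G - 423 = -423 + G$)
$K{\left(104,701 \right)} - 91903 = \left(-423 + 701\right) - 91903 = 278 - 91903 = -91625$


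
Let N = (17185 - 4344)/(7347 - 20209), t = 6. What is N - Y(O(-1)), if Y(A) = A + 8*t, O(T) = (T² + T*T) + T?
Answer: -643079/12862 ≈ -49.998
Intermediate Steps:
O(T) = T + 2*T² (O(T) = (T² + T²) + T = 2*T² + T = T + 2*T²)
Y(A) = 48 + A (Y(A) = A + 8*6 = A + 48 = 48 + A)
N = -12841/12862 (N = 12841/(-12862) = 12841*(-1/12862) = -12841/12862 ≈ -0.99837)
N - Y(O(-1)) = -12841/12862 - (48 - (1 + 2*(-1))) = -12841/12862 - (48 - (1 - 2)) = -12841/12862 - (48 - 1*(-1)) = -12841/12862 - (48 + 1) = -12841/12862 - 1*49 = -12841/12862 - 49 = -643079/12862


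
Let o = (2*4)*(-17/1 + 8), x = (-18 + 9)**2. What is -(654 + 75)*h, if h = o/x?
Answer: 648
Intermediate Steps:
x = 81 (x = (-9)**2 = 81)
o = -72 (o = 8*(-17*1 + 8) = 8*(-17 + 8) = 8*(-9) = -72)
h = -8/9 (h = -72/81 = -72*1/81 = -8/9 ≈ -0.88889)
-(654 + 75)*h = -(654 + 75)*(-8)/9 = -729*(-8)/9 = -1*(-648) = 648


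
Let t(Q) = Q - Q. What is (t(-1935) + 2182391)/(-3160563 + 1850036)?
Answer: -2182391/1310527 ≈ -1.6653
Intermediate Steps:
t(Q) = 0
(t(-1935) + 2182391)/(-3160563 + 1850036) = (0 + 2182391)/(-3160563 + 1850036) = 2182391/(-1310527) = 2182391*(-1/1310527) = -2182391/1310527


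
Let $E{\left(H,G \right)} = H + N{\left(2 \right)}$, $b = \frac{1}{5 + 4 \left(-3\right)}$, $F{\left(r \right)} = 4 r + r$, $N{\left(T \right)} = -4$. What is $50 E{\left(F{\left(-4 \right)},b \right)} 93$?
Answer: $-111600$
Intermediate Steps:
$F{\left(r \right)} = 5 r$
$b = - \frac{1}{7}$ ($b = \frac{1}{5 - 12} = \frac{1}{-7} = - \frac{1}{7} \approx -0.14286$)
$E{\left(H,G \right)} = -4 + H$ ($E{\left(H,G \right)} = H - 4 = -4 + H$)
$50 E{\left(F{\left(-4 \right)},b \right)} 93 = 50 \left(-4 + 5 \left(-4\right)\right) 93 = 50 \left(-4 - 20\right) 93 = 50 \left(-24\right) 93 = \left(-1200\right) 93 = -111600$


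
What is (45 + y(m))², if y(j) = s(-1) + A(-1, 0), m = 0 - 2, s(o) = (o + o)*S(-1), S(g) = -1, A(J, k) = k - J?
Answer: 2304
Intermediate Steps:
s(o) = -2*o (s(o) = (o + o)*(-1) = (2*o)*(-1) = -2*o)
m = -2
y(j) = 3 (y(j) = -2*(-1) + (0 - 1*(-1)) = 2 + (0 + 1) = 2 + 1 = 3)
(45 + y(m))² = (45 + 3)² = 48² = 2304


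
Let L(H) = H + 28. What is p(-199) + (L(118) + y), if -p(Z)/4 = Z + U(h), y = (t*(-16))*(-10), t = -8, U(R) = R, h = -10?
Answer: -298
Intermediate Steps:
y = -1280 (y = -8*(-16)*(-10) = 128*(-10) = -1280)
L(H) = 28 + H
p(Z) = 40 - 4*Z (p(Z) = -4*(Z - 10) = -4*(-10 + Z) = 40 - 4*Z)
p(-199) + (L(118) + y) = (40 - 4*(-199)) + ((28 + 118) - 1280) = (40 + 796) + (146 - 1280) = 836 - 1134 = -298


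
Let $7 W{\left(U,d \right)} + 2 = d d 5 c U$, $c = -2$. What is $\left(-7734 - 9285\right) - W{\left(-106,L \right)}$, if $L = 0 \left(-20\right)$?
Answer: $- \frac{119131}{7} \approx -17019.0$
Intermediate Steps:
$L = 0$
$W{\left(U,d \right)} = - \frac{2}{7} - \frac{10 U d^{2}}{7}$ ($W{\left(U,d \right)} = - \frac{2}{7} + \frac{d d 5 \left(-2\right) U}{7} = - \frac{2}{7} + \frac{d^{2} \cdot 5 \left(-2\right) U}{7} = - \frac{2}{7} + \frac{5 d^{2} \left(-2\right) U}{7} = - \frac{2}{7} + \frac{- 10 d^{2} U}{7} = - \frac{2}{7} + \frac{\left(-10\right) U d^{2}}{7} = - \frac{2}{7} - \frac{10 U d^{2}}{7}$)
$\left(-7734 - 9285\right) - W{\left(-106,L \right)} = \left(-7734 - 9285\right) - \left(- \frac{2}{7} - - \frac{1060 \cdot 0^{2}}{7}\right) = \left(-7734 - 9285\right) - \left(- \frac{2}{7} - \left(- \frac{1060}{7}\right) 0\right) = -17019 - \left(- \frac{2}{7} + 0\right) = -17019 - - \frac{2}{7} = -17019 + \frac{2}{7} = - \frac{119131}{7}$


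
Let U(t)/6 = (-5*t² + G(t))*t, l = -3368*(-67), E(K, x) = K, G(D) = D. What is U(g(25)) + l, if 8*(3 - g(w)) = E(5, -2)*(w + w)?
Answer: 29017675/32 ≈ 9.0680e+5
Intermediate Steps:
l = 225656
g(w) = 3 - 5*w/4 (g(w) = 3 - 5*(w + w)/8 = 3 - 5*2*w/8 = 3 - 5*w/4)
U(t) = 6*t*(t - 5*t²) (U(t) = 6*((-5*t² + t)*t) = 6*((t - 5*t²)*t) = 6*(t*(t - 5*t²)) = 6*t*(t - 5*t²))
U(g(25)) + l = (3 - 5/4*25)²*(6 - 30*(3 - 5/4*25)) + 225656 = (3 - 125/4)²*(6 - 30*(3 - 125/4)) + 225656 = (-113/4)²*(6 - 30*(-113/4)) + 225656 = 12769*(6 + 1695/2)/16 + 225656 = (12769/16)*(1707/2) + 225656 = 21796683/32 + 225656 = 29017675/32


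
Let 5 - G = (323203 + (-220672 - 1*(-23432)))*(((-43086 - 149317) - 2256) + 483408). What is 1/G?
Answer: -1/36371690282 ≈ -2.7494e-11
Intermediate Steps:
G = -36371690282 (G = 5 - (323203 + (-220672 - 1*(-23432)))*(((-43086 - 149317) - 2256) + 483408) = 5 - (323203 + (-220672 + 23432))*((-192403 - 2256) + 483408) = 5 - (323203 - 197240)*(-194659 + 483408) = 5 - 125963*288749 = 5 - 1*36371690287 = 5 - 36371690287 = -36371690282)
1/G = 1/(-36371690282) = -1/36371690282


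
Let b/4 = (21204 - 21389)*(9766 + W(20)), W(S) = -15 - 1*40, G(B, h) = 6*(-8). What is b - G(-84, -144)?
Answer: -7186092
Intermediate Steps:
G(B, h) = -48
W(S) = -55 (W(S) = -15 - 40 = -55)
b = -7186140 (b = 4*((21204 - 21389)*(9766 - 55)) = 4*(-185*9711) = 4*(-1796535) = -7186140)
b - G(-84, -144) = -7186140 - 1*(-48) = -7186140 + 48 = -7186092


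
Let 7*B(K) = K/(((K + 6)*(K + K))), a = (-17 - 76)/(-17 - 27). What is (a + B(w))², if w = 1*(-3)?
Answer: 3900625/853776 ≈ 4.5687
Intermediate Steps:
w = -3
a = 93/44 (a = -93/(-44) = -93*(-1/44) = 93/44 ≈ 2.1136)
B(K) = 1/(14*(6 + K)) (B(K) = (K/(((K + 6)*(K + K))))/7 = (K/(((6 + K)*(2*K))))/7 = (K/((2*K*(6 + K))))/7 = (K*(1/(2*K*(6 + K))))/7 = (1/(2*(6 + K)))/7 = 1/(14*(6 + K)))
(a + B(w))² = (93/44 + 1/(14*(6 - 3)))² = (93/44 + (1/14)/3)² = (93/44 + (1/14)*(⅓))² = (93/44 + 1/42)² = (1975/924)² = 3900625/853776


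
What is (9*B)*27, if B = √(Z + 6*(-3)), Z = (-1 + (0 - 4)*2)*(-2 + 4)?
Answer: 1458*I ≈ 1458.0*I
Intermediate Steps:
Z = -18 (Z = (-1 - 4*2)*2 = (-1 - 8)*2 = -9*2 = -18)
B = 6*I (B = √(-18 + 6*(-3)) = √(-18 - 18) = √(-36) = 6*I ≈ 6.0*I)
(9*B)*27 = (9*(6*I))*27 = (54*I)*27 = 1458*I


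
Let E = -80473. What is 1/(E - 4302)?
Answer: -1/84775 ≈ -1.1796e-5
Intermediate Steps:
1/(E - 4302) = 1/(-80473 - 4302) = 1/(-84775) = -1/84775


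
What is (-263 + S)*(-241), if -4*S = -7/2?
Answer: 505377/8 ≈ 63172.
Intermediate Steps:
S = 7/8 (S = -(-7)/(4*2) = -1/4*(-7/2) = 7/8 ≈ 0.87500)
(-263 + S)*(-241) = (-263 + 7/8)*(-241) = -2097/8*(-241) = 505377/8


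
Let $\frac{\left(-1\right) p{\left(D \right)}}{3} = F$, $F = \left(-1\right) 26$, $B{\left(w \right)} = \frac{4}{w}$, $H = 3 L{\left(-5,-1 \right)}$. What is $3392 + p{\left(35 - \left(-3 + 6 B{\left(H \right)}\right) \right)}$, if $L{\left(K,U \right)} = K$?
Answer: $3470$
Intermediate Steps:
$H = -15$ ($H = 3 \left(-5\right) = -15$)
$F = -26$
$p{\left(D \right)} = 78$ ($p{\left(D \right)} = \left(-3\right) \left(-26\right) = 78$)
$3392 + p{\left(35 - \left(-3 + 6 B{\left(H \right)}\right) \right)} = 3392 + 78 = 3470$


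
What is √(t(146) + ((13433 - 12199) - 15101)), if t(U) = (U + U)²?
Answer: 3*√7933 ≈ 267.20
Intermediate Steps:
t(U) = 4*U² (t(U) = (2*U)² = 4*U²)
√(t(146) + ((13433 - 12199) - 15101)) = √(4*146² + ((13433 - 12199) - 15101)) = √(4*21316 + (1234 - 15101)) = √(85264 - 13867) = √71397 = 3*√7933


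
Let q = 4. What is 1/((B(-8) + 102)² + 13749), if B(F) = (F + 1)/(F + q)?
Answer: 16/392209 ≈ 4.0795e-5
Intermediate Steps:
B(F) = (1 + F)/(4 + F) (B(F) = (F + 1)/(F + 4) = (1 + F)/(4 + F))
1/((B(-8) + 102)² + 13749) = 1/(((1 - 8)/(4 - 8) + 102)² + 13749) = 1/((-7/(-4) + 102)² + 13749) = 1/((-¼*(-7) + 102)² + 13749) = 1/((7/4 + 102)² + 13749) = 1/((415/4)² + 13749) = 1/(172225/16 + 13749) = 1/(392209/16) = 16/392209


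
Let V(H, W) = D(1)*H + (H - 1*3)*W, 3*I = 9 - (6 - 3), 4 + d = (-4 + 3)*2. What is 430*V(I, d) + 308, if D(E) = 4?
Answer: 6328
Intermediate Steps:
d = -6 (d = -4 + (-4 + 3)*2 = -4 - 1*2 = -4 - 2 = -6)
I = 2 (I = (9 - (6 - 3))/3 = (9 - 1*3)/3 = (9 - 3)/3 = (⅓)*6 = 2)
V(H, W) = 4*H + W*(-3 + H) (V(H, W) = 4*H + (H - 1*3)*W = 4*H + (H - 3)*W = 4*H + (-3 + H)*W = 4*H + W*(-3 + H))
430*V(I, d) + 308 = 430*(-3*(-6) + 4*2 + 2*(-6)) + 308 = 430*(18 + 8 - 12) + 308 = 430*14 + 308 = 6020 + 308 = 6328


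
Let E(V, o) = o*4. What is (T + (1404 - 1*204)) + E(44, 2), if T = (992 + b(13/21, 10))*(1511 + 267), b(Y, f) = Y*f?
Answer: 5327972/3 ≈ 1.7760e+6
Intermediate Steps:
E(V, o) = 4*o
T = 5324348/3 (T = (992 + (13/21)*10)*(1511 + 267) = (992 + (13*(1/21))*10)*1778 = (992 + (13/21)*10)*1778 = (992 + 130/21)*1778 = (20962/21)*1778 = 5324348/3 ≈ 1.7748e+6)
(T + (1404 - 1*204)) + E(44, 2) = (5324348/3 + (1404 - 1*204)) + 4*2 = (5324348/3 + (1404 - 204)) + 8 = (5324348/3 + 1200) + 8 = 5327948/3 + 8 = 5327972/3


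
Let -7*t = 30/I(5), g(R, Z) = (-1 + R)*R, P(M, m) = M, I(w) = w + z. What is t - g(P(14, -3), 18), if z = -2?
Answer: -1284/7 ≈ -183.43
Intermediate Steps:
I(w) = -2 + w (I(w) = w - 2 = -2 + w)
g(R, Z) = R*(-1 + R)
t = -10/7 (t = -30/(7*(-2 + 5)) = -30/(7*3) = -⅐*10 = -10/7 ≈ -1.4286)
t - g(P(14, -3), 18) = -10/7 - 14*(-1 + 14) = -10/7 - 14*13 = -10/7 - 1*182 = -10/7 - 182 = -1284/7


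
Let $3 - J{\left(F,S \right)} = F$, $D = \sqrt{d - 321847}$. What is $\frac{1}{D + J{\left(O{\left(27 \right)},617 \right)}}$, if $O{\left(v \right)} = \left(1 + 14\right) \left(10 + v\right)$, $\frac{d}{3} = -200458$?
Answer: $- \frac{552}{1227925} - \frac{i \sqrt{923221}}{1227925} \approx -0.00044954 - 0.00078249 i$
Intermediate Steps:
$d = -601374$ ($d = 3 \left(-200458\right) = -601374$)
$D = i \sqrt{923221}$ ($D = \sqrt{-601374 - 321847} = \sqrt{-923221} = i \sqrt{923221} \approx 960.84 i$)
$O{\left(v \right)} = 150 + 15 v$ ($O{\left(v \right)} = 15 \left(10 + v\right) = 150 + 15 v$)
$J{\left(F,S \right)} = 3 - F$
$\frac{1}{D + J{\left(O{\left(27 \right)},617 \right)}} = \frac{1}{i \sqrt{923221} - \left(147 + 405\right)} = \frac{1}{i \sqrt{923221} + \left(3 - \left(150 + 405\right)\right)} = \frac{1}{i \sqrt{923221} + \left(3 - 555\right)} = \frac{1}{i \sqrt{923221} - 552} = \frac{1}{-552 + i \sqrt{923221}}$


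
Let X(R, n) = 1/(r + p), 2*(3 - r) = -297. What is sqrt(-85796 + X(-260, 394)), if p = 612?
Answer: 13*I*sqrt(1183745670)/1527 ≈ 292.91*I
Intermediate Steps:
r = 303/2 (r = 3 - 1/2*(-297) = 3 + 297/2 = 303/2 ≈ 151.50)
X(R, n) = 2/1527 (X(R, n) = 1/(303/2 + 612) = 1/(1527/2) = 2/1527)
sqrt(-85796 + X(-260, 394)) = sqrt(-85796 + 2/1527) = sqrt(-131010490/1527) = 13*I*sqrt(1183745670)/1527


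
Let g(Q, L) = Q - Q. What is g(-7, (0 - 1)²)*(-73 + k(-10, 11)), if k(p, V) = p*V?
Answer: 0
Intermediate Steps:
g(Q, L) = 0
k(p, V) = V*p
g(-7, (0 - 1)²)*(-73 + k(-10, 11)) = 0*(-73 + 11*(-10)) = 0*(-73 - 110) = 0*(-183) = 0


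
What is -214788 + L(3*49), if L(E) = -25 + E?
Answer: -214666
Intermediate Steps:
-214788 + L(3*49) = -214788 + (-25 + 3*49) = -214788 + (-25 + 147) = -214788 + 122 = -214666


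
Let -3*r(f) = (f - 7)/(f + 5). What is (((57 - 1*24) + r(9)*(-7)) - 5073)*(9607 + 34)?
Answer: -145762279/3 ≈ -4.8587e+7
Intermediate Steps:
r(f) = -(-7 + f)/(3*(5 + f)) (r(f) = -(f - 7)/(3*(f + 5)) = -(-7 + f)/(3*(5 + f)))
(((57 - 1*24) + r(9)*(-7)) - 5073)*(9607 + 34) = (((57 - 1*24) + ((7 - 1*9)/(3*(5 + 9)))*(-7)) - 5073)*(9607 + 34) = (((57 - 24) + ((⅓)*(7 - 9)/14)*(-7)) - 5073)*9641 = ((33 + ((⅓)*(1/14)*(-2))*(-7)) - 5073)*9641 = ((33 - 1/21*(-7)) - 5073)*9641 = ((33 + ⅓) - 5073)*9641 = (100/3 - 5073)*9641 = -15119/3*9641 = -145762279/3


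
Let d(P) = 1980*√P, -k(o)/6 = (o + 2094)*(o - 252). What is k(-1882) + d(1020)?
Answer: 2714448 + 3960*√255 ≈ 2.7777e+6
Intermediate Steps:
k(o) = -6*(-252 + o)*(2094 + o) (k(o) = -6*(o + 2094)*(o - 252) = -6*(2094 + o)*(-252 + o) = -6*(-252 + o)*(2094 + o))
k(-1882) + d(1020) = (3166128 - 11052*(-1882) - 6*(-1882)²) + 1980*√1020 = (3166128 + 20799864 - 6*3541924) + 1980*(2*√255) = (3166128 + 20799864 - 21251544) + 3960*√255 = 2714448 + 3960*√255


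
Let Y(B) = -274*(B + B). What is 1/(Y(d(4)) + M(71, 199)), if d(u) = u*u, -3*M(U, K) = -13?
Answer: -3/26291 ≈ -0.00011411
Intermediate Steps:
M(U, K) = 13/3 (M(U, K) = -⅓*(-13) = 13/3)
d(u) = u²
Y(B) = -548*B
1/(Y(d(4)) + M(71, 199)) = 1/(-548*4² + 13/3) = 1/(-548*16 + 13/3) = 1/(-8768 + 13/3) = 1/(-26291/3) = -3/26291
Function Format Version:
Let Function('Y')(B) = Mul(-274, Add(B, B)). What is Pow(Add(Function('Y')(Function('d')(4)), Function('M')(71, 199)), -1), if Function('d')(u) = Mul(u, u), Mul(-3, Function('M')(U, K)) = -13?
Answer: Rational(-3, 26291) ≈ -0.00011411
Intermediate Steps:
Function('M')(U, K) = Rational(13, 3) (Function('M')(U, K) = Mul(Rational(-1, 3), -13) = Rational(13, 3))
Function('d')(u) = Pow(u, 2)
Function('Y')(B) = Mul(-548, B) (Function('Y')(B) = Mul(-274, Mul(2, B)) = Mul(-548, B))
Pow(Add(Function('Y')(Function('d')(4)), Function('M')(71, 199)), -1) = Pow(Add(Mul(-548, Pow(4, 2)), Rational(13, 3)), -1) = Pow(Add(Mul(-548, 16), Rational(13, 3)), -1) = Pow(Add(-8768, Rational(13, 3)), -1) = Pow(Rational(-26291, 3), -1) = Rational(-3, 26291)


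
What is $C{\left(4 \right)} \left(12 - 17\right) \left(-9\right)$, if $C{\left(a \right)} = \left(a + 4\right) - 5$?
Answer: $135$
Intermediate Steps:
$C{\left(a \right)} = -1 + a$ ($C{\left(a \right)} = \left(4 + a\right) - 5 = -1 + a$)
$C{\left(4 \right)} \left(12 - 17\right) \left(-9\right) = \left(-1 + 4\right) \left(12 - 17\right) \left(-9\right) = 3 \left(-5\right) \left(-9\right) = \left(-15\right) \left(-9\right) = 135$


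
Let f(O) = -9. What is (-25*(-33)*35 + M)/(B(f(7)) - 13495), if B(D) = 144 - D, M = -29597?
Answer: 361/6671 ≈ 0.054115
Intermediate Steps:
(-25*(-33)*35 + M)/(B(f(7)) - 13495) = (-25*(-33)*35 - 29597)/((144 - 1*(-9)) - 13495) = (825*35 - 29597)/((144 + 9) - 13495) = (28875 - 29597)/(153 - 13495) = -722/(-13342) = -722*(-1/13342) = 361/6671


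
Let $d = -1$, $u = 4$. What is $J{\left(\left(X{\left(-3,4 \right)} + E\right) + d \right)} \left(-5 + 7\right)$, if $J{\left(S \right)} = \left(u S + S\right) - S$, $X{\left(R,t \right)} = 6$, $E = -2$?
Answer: $24$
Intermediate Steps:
$J{\left(S \right)} = 4 S$ ($J{\left(S \right)} = \left(4 S + S\right) - S = 5 S - S = 4 S$)
$J{\left(\left(X{\left(-3,4 \right)} + E\right) + d \right)} \left(-5 + 7\right) = 4 \left(\left(6 - 2\right) - 1\right) \left(-5 + 7\right) = 4 \left(4 - 1\right) 2 = 4 \cdot 3 \cdot 2 = 12 \cdot 2 = 24$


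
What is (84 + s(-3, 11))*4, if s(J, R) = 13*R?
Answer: 908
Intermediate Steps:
(84 + s(-3, 11))*4 = (84 + 13*11)*4 = (84 + 143)*4 = 227*4 = 908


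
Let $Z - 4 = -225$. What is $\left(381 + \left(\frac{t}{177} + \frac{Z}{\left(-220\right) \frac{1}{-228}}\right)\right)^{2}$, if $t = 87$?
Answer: $\frac{244744910089}{10530025} \approx 23243.0$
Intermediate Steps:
$Z = -221$ ($Z = 4 - 225 = -221$)
$\left(381 + \left(\frac{t}{177} + \frac{Z}{\left(-220\right) \frac{1}{-228}}\right)\right)^{2} = \left(381 + \left(\frac{87}{177} - \frac{221}{\left(-220\right) \frac{1}{-228}}\right)\right)^{2} = \left(381 + \left(87 \cdot \frac{1}{177} - \frac{221}{\left(-220\right) \left(- \frac{1}{228}\right)}\right)\right)^{2} = \left(381 + \left(\frac{29}{59} - \frac{221}{\frac{55}{57}}\right)\right)^{2} = \left(381 + \left(\frac{29}{59} - \frac{12597}{55}\right)\right)^{2} = \left(381 - \frac{741628}{3245}\right)^{2} = \left(\frac{494717}{3245}\right)^{2} = \frac{244744910089}{10530025}$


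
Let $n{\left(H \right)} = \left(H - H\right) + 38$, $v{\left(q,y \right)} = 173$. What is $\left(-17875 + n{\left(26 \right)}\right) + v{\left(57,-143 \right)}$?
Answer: $-17664$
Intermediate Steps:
$n{\left(H \right)} = 38$ ($n{\left(H \right)} = 0 + 38 = 38$)
$\left(-17875 + n{\left(26 \right)}\right) + v{\left(57,-143 \right)} = \left(-17875 + 38\right) + 173 = -17837 + 173 = -17664$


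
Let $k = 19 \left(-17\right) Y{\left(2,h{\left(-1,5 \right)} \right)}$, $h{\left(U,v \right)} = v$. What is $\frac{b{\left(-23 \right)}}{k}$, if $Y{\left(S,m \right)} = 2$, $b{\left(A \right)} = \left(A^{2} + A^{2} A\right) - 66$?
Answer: $\frac{308}{17} \approx 18.118$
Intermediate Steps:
$b{\left(A \right)} = -66 + A^{2} + A^{3}$ ($b{\left(A \right)} = \left(A^{2} + A^{3}\right) - 66 = -66 + A^{2} + A^{3}$)
$k = -646$ ($k = 19 \left(-17\right) 2 = \left(-323\right) 2 = -646$)
$\frac{b{\left(-23 \right)}}{k} = \frac{-66 + \left(-23\right)^{2} + \left(-23\right)^{3}}{-646} = \left(-66 + 529 - 12167\right) \left(- \frac{1}{646}\right) = \left(-11704\right) \left(- \frac{1}{646}\right) = \frac{308}{17}$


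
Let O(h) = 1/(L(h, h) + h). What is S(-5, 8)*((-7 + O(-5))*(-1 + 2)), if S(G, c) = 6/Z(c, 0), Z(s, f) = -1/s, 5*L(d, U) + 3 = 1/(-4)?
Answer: 38928/113 ≈ 344.50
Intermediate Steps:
L(d, U) = -13/20 (L(d, U) = -3/5 + (1/5)/(-4) = -3/5 + (1/5)*(-1/4) = -3/5 - 1/20 = -13/20)
O(h) = 1/(-13/20 + h)
S(G, c) = -6*c (S(G, c) = 6/((-1/c)) = 6*(-c) = -6*c)
S(-5, 8)*((-7 + O(-5))*(-1 + 2)) = (-6*8)*((-7 + 20/(-13 + 20*(-5)))*(-1 + 2)) = -48*(-7 + 20/(-13 - 100)) = -48*(-7 + 20/(-113)) = -48*(-7 + 20*(-1/113)) = -48*(-7 - 20/113) = -(-38928)/113 = -48*(-811/113) = 38928/113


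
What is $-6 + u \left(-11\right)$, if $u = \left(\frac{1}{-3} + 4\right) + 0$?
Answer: $- \frac{139}{3} \approx -46.333$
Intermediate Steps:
$u = \frac{11}{3}$ ($u = \left(- \frac{1}{3} + 4\right) + 0 = \frac{11}{3} + 0 = \frac{11}{3} \approx 3.6667$)
$-6 + u \left(-11\right) = -6 + \frac{11}{3} \left(-11\right) = -6 - \frac{121}{3} = - \frac{139}{3}$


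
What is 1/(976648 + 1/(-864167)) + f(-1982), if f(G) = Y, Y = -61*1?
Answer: -51483204440948/843986972215 ≈ -61.000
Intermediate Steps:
Y = -61
f(G) = -61
1/(976648 + 1/(-864167)) + f(-1982) = 1/(976648 + 1/(-864167)) - 61 = 1/(976648 - 1/864167) - 61 = 1/(843986972215/864167) - 61 = 864167/843986972215 - 61 = -51483204440948/843986972215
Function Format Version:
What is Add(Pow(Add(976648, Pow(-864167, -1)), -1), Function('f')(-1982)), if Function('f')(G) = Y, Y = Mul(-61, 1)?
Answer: Rational(-51483204440948, 843986972215) ≈ -61.000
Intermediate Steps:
Y = -61
Function('f')(G) = -61
Add(Pow(Add(976648, Pow(-864167, -1)), -1), Function('f')(-1982)) = Add(Pow(Add(976648, Pow(-864167, -1)), -1), -61) = Add(Pow(Add(976648, Rational(-1, 864167)), -1), -61) = Add(Pow(Rational(843986972215, 864167), -1), -61) = Add(Rational(864167, 843986972215), -61) = Rational(-51483204440948, 843986972215)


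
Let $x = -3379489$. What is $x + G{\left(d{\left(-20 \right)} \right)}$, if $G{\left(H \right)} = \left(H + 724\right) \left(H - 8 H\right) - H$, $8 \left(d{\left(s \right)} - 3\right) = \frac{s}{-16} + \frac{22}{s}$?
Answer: $- \frac{86908283743}{25600} \approx -3.3949 \cdot 10^{6}$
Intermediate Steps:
$d{\left(s \right)} = 3 - \frac{s}{128} + \frac{11}{4 s}$ ($d{\left(s \right)} = 3 + \frac{\frac{s}{-16} + \frac{22}{s}}{8} = 3 + \frac{s \left(- \frac{1}{16}\right) + \frac{22}{s}}{8} = 3 + \frac{- \frac{s}{16} + \frac{22}{s}}{8} = 3 + \frac{\frac{22}{s} - \frac{s}{16}}{8} = 3 - \left(- \frac{11}{4 s} + \frac{s}{128}\right) = 3 - \frac{s}{128} + \frac{11}{4 s}$)
$G{\left(H \right)} = - H - 7 H \left(724 + H\right)$ ($G{\left(H \right)} = \left(724 + H\right) \left(- 7 H\right) - H = - 7 H \left(724 + H\right) - H = - H - 7 H \left(724 + H\right)$)
$x + G{\left(d{\left(-20 \right)} \right)} = -3379489 - \frac{352 - - 20 \left(-384 - 20\right)}{128 \left(-20\right)} \left(5069 + 7 \frac{352 - - 20 \left(-384 - 20\right)}{128 \left(-20\right)}\right) = -3379489 - \frac{1}{128} \left(- \frac{1}{20}\right) \left(352 - \left(-20\right) \left(-404\right)\right) \left(5069 + 7 \cdot \frac{1}{128} \left(- \frac{1}{20}\right) \left(352 - \left(-20\right) \left(-404\right)\right)\right) = -3379489 - \frac{1}{128} \left(- \frac{1}{20}\right) \left(352 - 8080\right) \left(5069 + 7 \cdot \frac{1}{128} \left(- \frac{1}{20}\right) \left(352 - 8080\right)\right) = -3379489 - \frac{1}{128} \left(- \frac{1}{20}\right) \left(-7728\right) \left(5069 + 7 \cdot \frac{1}{128} \left(- \frac{1}{20}\right) \left(-7728\right)\right) = -3379489 - \frac{483 \left(5069 + 7 \cdot \frac{483}{160}\right)}{160} = -3379489 - \frac{483 \left(5069 + \frac{3381}{160}\right)}{160} = -3379489 - \frac{483}{160} \cdot \frac{814421}{160} = -3379489 - \frac{393365343}{25600} = - \frac{86908283743}{25600}$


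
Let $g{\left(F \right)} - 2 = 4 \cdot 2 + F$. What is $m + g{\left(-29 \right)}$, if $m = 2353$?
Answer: $2334$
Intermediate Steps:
$g{\left(F \right)} = 10 + F$ ($g{\left(F \right)} = 2 + \left(4 \cdot 2 + F\right) = 2 + \left(8 + F\right) = 10 + F$)
$m + g{\left(-29 \right)} = 2353 + \left(10 - 29\right) = 2353 - 19 = 2334$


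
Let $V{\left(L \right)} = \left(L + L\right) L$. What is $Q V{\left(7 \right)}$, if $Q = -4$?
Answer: $-392$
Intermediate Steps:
$V{\left(L \right)} = 2 L^{2}$ ($V{\left(L \right)} = 2 L L = 2 L^{2}$)
$Q V{\left(7 \right)} = - 4 \cdot 2 \cdot 7^{2} = - 4 \cdot 2 \cdot 49 = \left(-4\right) 98 = -392$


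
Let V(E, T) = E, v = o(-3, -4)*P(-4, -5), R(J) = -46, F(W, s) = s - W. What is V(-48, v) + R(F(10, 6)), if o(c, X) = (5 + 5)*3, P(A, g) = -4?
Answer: -94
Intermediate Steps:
o(c, X) = 30 (o(c, X) = 10*3 = 30)
v = -120 (v = 30*(-4) = -120)
V(-48, v) + R(F(10, 6)) = -48 - 46 = -94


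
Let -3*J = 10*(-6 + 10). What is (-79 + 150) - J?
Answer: 253/3 ≈ 84.333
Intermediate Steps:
J = -40/3 (J = -10*(-6 + 10)/3 = -10*4/3 = -1/3*40 = -40/3 ≈ -13.333)
(-79 + 150) - J = (-79 + 150) - 1*(-40/3) = 71 + 40/3 = 253/3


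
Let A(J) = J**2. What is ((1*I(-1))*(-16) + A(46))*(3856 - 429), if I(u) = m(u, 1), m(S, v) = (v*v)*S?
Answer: 7306364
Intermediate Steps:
m(S, v) = S*v**2 (m(S, v) = v**2*S = S*v**2)
I(u) = u (I(u) = u*1**2 = u*1 = u)
((1*I(-1))*(-16) + A(46))*(3856 - 429) = ((1*(-1))*(-16) + 46**2)*(3856 - 429) = (-1*(-16) + 2116)*3427 = (16 + 2116)*3427 = 2132*3427 = 7306364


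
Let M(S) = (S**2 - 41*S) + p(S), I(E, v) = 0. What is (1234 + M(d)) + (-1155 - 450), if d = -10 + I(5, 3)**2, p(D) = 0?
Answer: 139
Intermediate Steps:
d = -10 (d = -10 + 0**2 = -10 + 0 = -10)
M(S) = S**2 - 41*S (M(S) = (S**2 - 41*S) + 0 = S**2 - 41*S)
(1234 + M(d)) + (-1155 - 450) = (1234 - 10*(-41 - 10)) + (-1155 - 450) = (1234 - 10*(-51)) - 1605 = (1234 + 510) - 1605 = 1744 - 1605 = 139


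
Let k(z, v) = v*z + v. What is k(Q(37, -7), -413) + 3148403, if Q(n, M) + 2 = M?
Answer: 3151707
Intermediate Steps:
Q(n, M) = -2 + M
k(z, v) = v + v*z
k(Q(37, -7), -413) + 3148403 = -413*(1 + (-2 - 7)) + 3148403 = -413*(1 - 9) + 3148403 = -413*(-8) + 3148403 = 3304 + 3148403 = 3151707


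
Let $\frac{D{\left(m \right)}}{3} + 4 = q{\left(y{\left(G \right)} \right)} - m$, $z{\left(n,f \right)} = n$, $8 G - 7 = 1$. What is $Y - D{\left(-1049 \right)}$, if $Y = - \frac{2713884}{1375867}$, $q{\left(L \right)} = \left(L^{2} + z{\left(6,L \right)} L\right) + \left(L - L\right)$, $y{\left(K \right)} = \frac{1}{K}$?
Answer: $- \frac{4344950136}{1375867} \approx -3158.0$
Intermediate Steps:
$G = 1$ ($G = \frac{7}{8} + \frac{1}{8} \cdot 1 = \frac{7}{8} + \frac{1}{8} = 1$)
$q{\left(L \right)} = L^{2} + 6 L$ ($q{\left(L \right)} = \left(L^{2} + 6 L\right) + \left(L - L\right) = \left(L^{2} + 6 L\right) + 0 = L^{2} + 6 L$)
$Y = - \frac{2713884}{1375867}$ ($Y = \left(-2713884\right) \frac{1}{1375867} = - \frac{2713884}{1375867} \approx -1.9725$)
$D{\left(m \right)} = 9 - 3 m$ ($D{\left(m \right)} = -12 + 3 \left(\frac{6 + 1^{-1}}{1} - m\right) = -12 + 3 \left(1 \left(6 + 1\right) - m\right) = -12 + 3 \left(1 \cdot 7 - m\right) = -12 + 3 \left(7 - m\right) = -12 - \left(-21 + 3 m\right) = 9 - 3 m$)
$Y - D{\left(-1049 \right)} = - \frac{2713884}{1375867} - \left(9 - -3147\right) = - \frac{2713884}{1375867} - \left(9 + 3147\right) = - \frac{2713884}{1375867} - 3156 = - \frac{4344950136}{1375867}$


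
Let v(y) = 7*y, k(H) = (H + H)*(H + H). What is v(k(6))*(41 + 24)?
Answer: 65520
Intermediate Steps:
k(H) = 4*H² (k(H) = (2*H)*(2*H) = 4*H²)
v(k(6))*(41 + 24) = (7*(4*6²))*(41 + 24) = (7*(4*36))*65 = (7*144)*65 = 1008*65 = 65520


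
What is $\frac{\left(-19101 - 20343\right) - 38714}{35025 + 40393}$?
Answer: $- \frac{39079}{37709} \approx -1.0363$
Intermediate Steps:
$\frac{\left(-19101 - 20343\right) - 38714}{35025 + 40393} = \frac{\left(-19101 - 20343\right) - 38714}{75418} = \left(-39444 - 38714\right) \frac{1}{75418} = \left(-78158\right) \frac{1}{75418} = - \frac{39079}{37709}$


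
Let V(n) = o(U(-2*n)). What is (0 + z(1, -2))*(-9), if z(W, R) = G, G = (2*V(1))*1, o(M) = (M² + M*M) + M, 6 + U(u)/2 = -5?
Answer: -17028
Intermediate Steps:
U(u) = -22 (U(u) = -12 + 2*(-5) = -12 - 10 = -22)
o(M) = M + 2*M² (o(M) = (M² + M²) + M = 2*M² + M = M + 2*M²)
V(n) = 946 (V(n) = -22*(1 + 2*(-22)) = -22*(1 - 44) = -22*(-43) = 946)
G = 1892 (G = (2*946)*1 = 1892*1 = 1892)
z(W, R) = 1892
(0 + z(1, -2))*(-9) = (0 + 1892)*(-9) = 1892*(-9) = -17028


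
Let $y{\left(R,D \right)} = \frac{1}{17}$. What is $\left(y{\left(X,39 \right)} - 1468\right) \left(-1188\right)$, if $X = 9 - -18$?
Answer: $\frac{29646540}{17} \approx 1.7439 \cdot 10^{6}$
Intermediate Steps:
$X = 27$ ($X = 9 + 18 = 27$)
$y{\left(R,D \right)} = \frac{1}{17}$
$\left(y{\left(X,39 \right)} - 1468\right) \left(-1188\right) = \left(\frac{1}{17} - 1468\right) \left(-1188\right) = \left(- \frac{24955}{17}\right) \left(-1188\right) = \frac{29646540}{17}$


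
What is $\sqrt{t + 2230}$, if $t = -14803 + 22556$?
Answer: $\sqrt{9983} \approx 99.915$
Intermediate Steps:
$t = 7753$
$\sqrt{t + 2230} = \sqrt{7753 + 2230} = \sqrt{9983}$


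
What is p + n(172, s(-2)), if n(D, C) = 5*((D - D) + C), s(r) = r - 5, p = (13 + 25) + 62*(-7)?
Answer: -431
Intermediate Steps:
p = -396 (p = 38 - 434 = -396)
s(r) = -5 + r
n(D, C) = 5*C (n(D, C) = 5*(0 + C) = 5*C)
p + n(172, s(-2)) = -396 + 5*(-5 - 2) = -396 + 5*(-7) = -396 - 35 = -431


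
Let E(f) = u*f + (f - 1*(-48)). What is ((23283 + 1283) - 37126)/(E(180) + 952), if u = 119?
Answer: -314/565 ≈ -0.55575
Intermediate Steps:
E(f) = 48 + 120*f (E(f) = 119*f + (f - 1*(-48)) = 119*f + (f + 48) = 119*f + (48 + f) = 48 + 120*f)
((23283 + 1283) - 37126)/(E(180) + 952) = ((23283 + 1283) - 37126)/((48 + 120*180) + 952) = (24566 - 37126)/((48 + 21600) + 952) = -12560/(21648 + 952) = -12560/22600 = -12560*1/22600 = -314/565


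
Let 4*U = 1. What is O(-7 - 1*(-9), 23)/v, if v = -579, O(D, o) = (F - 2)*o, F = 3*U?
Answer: 115/2316 ≈ 0.049655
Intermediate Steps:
U = ¼ (U = (¼)*1 = ¼ ≈ 0.25000)
F = ¾ (F = 3*(¼) = ¾ ≈ 0.75000)
O(D, o) = -5*o/4 (O(D, o) = (¾ - 2)*o = -5*o/4)
O(-7 - 1*(-9), 23)/v = -5/4*23/(-579) = -115/4*(-1/579) = 115/2316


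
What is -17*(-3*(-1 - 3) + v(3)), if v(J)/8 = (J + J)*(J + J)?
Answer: -5100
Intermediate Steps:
v(J) = 32*J**2 (v(J) = 8*((J + J)*(J + J)) = 8*((2*J)*(2*J)) = 8*(4*J**2) = 32*J**2)
-17*(-3*(-1 - 3) + v(3)) = -17*(-3*(-1 - 3) + 32*3**2) = -17*(-3*(-4) + 32*9) = -17*(12 + 288) = -17*300 = -5100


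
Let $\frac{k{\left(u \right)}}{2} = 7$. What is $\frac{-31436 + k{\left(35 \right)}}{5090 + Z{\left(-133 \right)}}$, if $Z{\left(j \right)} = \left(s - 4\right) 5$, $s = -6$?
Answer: $- \frac{5237}{840} \approx -6.2345$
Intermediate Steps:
$Z{\left(j \right)} = -50$ ($Z{\left(j \right)} = \left(-6 - 4\right) 5 = \left(-10\right) 5 = -50$)
$k{\left(u \right)} = 14$ ($k{\left(u \right)} = 2 \cdot 7 = 14$)
$\frac{-31436 + k{\left(35 \right)}}{5090 + Z{\left(-133 \right)}} = \frac{-31436 + 14}{5090 - 50} = - \frac{31422}{5040} = \left(-31422\right) \frac{1}{5040} = - \frac{5237}{840}$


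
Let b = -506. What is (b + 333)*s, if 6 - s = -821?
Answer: -143071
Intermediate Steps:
s = 827 (s = 6 - 1*(-821) = 6 + 821 = 827)
(b + 333)*s = (-506 + 333)*827 = -173*827 = -143071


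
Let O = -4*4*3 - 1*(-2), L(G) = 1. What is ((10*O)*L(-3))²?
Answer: 211600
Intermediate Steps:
O = -46 (O = -16*3 + 2 = -48 + 2 = -46)
((10*O)*L(-3))² = ((10*(-46))*1)² = (-460*1)² = (-460)² = 211600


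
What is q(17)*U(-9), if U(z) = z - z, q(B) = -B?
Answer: 0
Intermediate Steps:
U(z) = 0
q(17)*U(-9) = -1*17*0 = -17*0 = 0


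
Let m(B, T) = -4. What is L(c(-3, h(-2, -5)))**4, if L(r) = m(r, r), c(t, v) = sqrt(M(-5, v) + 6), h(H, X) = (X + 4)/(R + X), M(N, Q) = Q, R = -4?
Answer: 256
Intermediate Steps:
h(H, X) = (4 + X)/(-4 + X) (h(H, X) = (X + 4)/(-4 + X) = (4 + X)/(-4 + X))
c(t, v) = sqrt(6 + v) (c(t, v) = sqrt(v + 6) = sqrt(6 + v))
L(r) = -4
L(c(-3, h(-2, -5)))**4 = (-4)**4 = 256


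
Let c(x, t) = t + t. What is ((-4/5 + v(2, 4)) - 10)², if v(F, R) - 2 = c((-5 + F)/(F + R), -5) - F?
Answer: 10816/25 ≈ 432.64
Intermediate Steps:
c(x, t) = 2*t
v(F, R) = -8 - F (v(F, R) = 2 + (2*(-5) - F) = 2 + (-10 - F) = -8 - F)
((-4/5 + v(2, 4)) - 10)² = ((-4/5 + (-8 - 1*2)) - 10)² = ((-4*⅕ + (-8 - 2)) - 10)² = ((-⅘ - 10) - 10)² = (-54/5 - 10)² = (-104/5)² = 10816/25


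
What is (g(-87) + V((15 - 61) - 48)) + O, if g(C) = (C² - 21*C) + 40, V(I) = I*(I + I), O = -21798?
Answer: 5310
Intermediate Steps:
V(I) = 2*I² (V(I) = I*(2*I) = 2*I²)
g(C) = 40 + C² - 21*C
(g(-87) + V((15 - 61) - 48)) + O = ((40 + (-87)² - 21*(-87)) + 2*((15 - 61) - 48)²) - 21798 = ((40 + 7569 + 1827) + 2*(-46 - 48)²) - 21798 = (9436 + 2*(-94)²) - 21798 = (9436 + 2*8836) - 21798 = (9436 + 17672) - 21798 = 27108 - 21798 = 5310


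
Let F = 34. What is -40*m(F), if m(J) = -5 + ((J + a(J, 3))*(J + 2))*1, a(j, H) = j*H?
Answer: -195640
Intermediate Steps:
a(j, H) = H*j
m(J) = -5 + 4*J*(2 + J) (m(J) = -5 + ((J + 3*J)*(J + 2))*1 = -5 + ((4*J)*(2 + J))*1 = -5 + (4*J*(2 + J))*1 = -5 + 4*J*(2 + J))
-40*m(F) = -40*(-5 + 4*34**2 + 8*34) = -40*(-5 + 4*1156 + 272) = -40*(-5 + 4624 + 272) = -40*4891 = -195640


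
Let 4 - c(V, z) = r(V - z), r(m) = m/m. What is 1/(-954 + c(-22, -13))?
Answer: -1/951 ≈ -0.0010515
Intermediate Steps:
r(m) = 1
c(V, z) = 3 (c(V, z) = 4 - 1*1 = 4 - 1 = 3)
1/(-954 + c(-22, -13)) = 1/(-954 + 3) = 1/(-951) = -1/951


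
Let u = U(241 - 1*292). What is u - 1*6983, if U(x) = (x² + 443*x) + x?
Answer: -27026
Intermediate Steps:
U(x) = x² + 444*x
u = -20043 (u = (241 - 1*292)*(444 + (241 - 1*292)) = (241 - 292)*(444 + (241 - 292)) = -51*(444 - 51) = -51*393 = -20043)
u - 1*6983 = -20043 - 1*6983 = -20043 - 6983 = -27026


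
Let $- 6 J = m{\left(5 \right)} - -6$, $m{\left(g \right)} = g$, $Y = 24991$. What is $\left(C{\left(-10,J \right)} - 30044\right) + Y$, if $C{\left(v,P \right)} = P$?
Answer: $- \frac{30329}{6} \approx -5054.8$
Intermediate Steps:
$J = - \frac{11}{6}$ ($J = - \frac{5 - -6}{6} = - \frac{5 + 6}{6} = \left(- \frac{1}{6}\right) 11 = - \frac{11}{6} \approx -1.8333$)
$\left(C{\left(-10,J \right)} - 30044\right) + Y = \left(- \frac{11}{6} - 30044\right) + 24991 = - \frac{180275}{6} + 24991 = - \frac{30329}{6}$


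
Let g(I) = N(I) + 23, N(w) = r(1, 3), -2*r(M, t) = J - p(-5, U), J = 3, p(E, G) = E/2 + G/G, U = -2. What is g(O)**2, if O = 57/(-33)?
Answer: 6889/16 ≈ 430.56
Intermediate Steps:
p(E, G) = 1 + E/2 (p(E, G) = E*(1/2) + 1 = E/2 + 1 = 1 + E/2)
r(M, t) = -9/4 (r(M, t) = -(3 - (1 + (1/2)*(-5)))/2 = -(3 - (1 - 5/2))/2 = -(3 - 1*(-3/2))/2 = -(3 + 3/2)/2 = -1/2*9/2 = -9/4)
N(w) = -9/4
O = -19/11 (O = 57*(-1/33) = -19/11 ≈ -1.7273)
g(I) = 83/4 (g(I) = -9/4 + 23 = 83/4)
g(O)**2 = (83/4)**2 = 6889/16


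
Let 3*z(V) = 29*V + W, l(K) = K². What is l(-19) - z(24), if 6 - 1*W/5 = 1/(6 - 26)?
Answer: 1427/12 ≈ 118.92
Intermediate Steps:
W = 121/4 (W = 30 - 5/(6 - 26) = 30 - 5/(-20) = 30 - 5*(-1/20) = 30 + ¼ = 121/4 ≈ 30.250)
z(V) = 121/12 + 29*V/3 (z(V) = (29*V + 121/4)/3 = (121/4 + 29*V)/3 = 121/12 + 29*V/3)
l(-19) - z(24) = (-19)² - (121/12 + (29/3)*24) = 361 - (121/12 + 232) = 361 - 1*2905/12 = 361 - 2905/12 = 1427/12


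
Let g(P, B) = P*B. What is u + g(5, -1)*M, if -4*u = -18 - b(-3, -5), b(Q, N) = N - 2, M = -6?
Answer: 131/4 ≈ 32.750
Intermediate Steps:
g(P, B) = B*P
b(Q, N) = -2 + N
u = 11/4 (u = -(-18 - (-2 - 5))/4 = -(-18 - 1*(-7))/4 = -(-18 + 7)/4 = -1/4*(-11) = 11/4 ≈ 2.7500)
u + g(5, -1)*M = 11/4 - 1*5*(-6) = 11/4 - 5*(-6) = 11/4 + 30 = 131/4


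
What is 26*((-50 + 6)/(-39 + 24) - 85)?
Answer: -32006/15 ≈ -2133.7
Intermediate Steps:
26*((-50 + 6)/(-39 + 24) - 85) = 26*(-44/(-15) - 85) = 26*(-44*(-1/15) - 85) = 26*(44/15 - 85) = 26*(-1231/15) = -32006/15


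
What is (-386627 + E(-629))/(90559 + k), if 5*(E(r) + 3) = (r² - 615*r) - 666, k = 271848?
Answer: -230268/362407 ≈ -0.63539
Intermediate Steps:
E(r) = -681/5 - 123*r + r²/5 (E(r) = -3 + ((r² - 615*r) - 666)/5 = -3 + (-666 + r² - 615*r)/5 = -3 + (-666/5 - 123*r + r²/5) = -681/5 - 123*r + r²/5)
(-386627 + E(-629))/(90559 + k) = (-386627 + (-681/5 - 123*(-629) + (⅕)*(-629)²))/(90559 + 271848) = (-386627 + (-681/5 + 77367 + (⅕)*395641))/362407 = (-386627 + (-681/5 + 77367 + 395641/5))*(1/362407) = (-386627 + 156359)*(1/362407) = -230268*1/362407 = -230268/362407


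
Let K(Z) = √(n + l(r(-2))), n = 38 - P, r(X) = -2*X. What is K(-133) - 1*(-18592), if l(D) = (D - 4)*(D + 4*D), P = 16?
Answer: 18592 + √22 ≈ 18597.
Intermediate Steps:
n = 22 (n = 38 - 1*16 = 38 - 16 = 22)
l(D) = 5*D*(-4 + D) (l(D) = (-4 + D)*(5*D) = 5*D*(-4 + D))
K(Z) = √22 (K(Z) = √(22 + 5*(-2*(-2))*(-4 - 2*(-2))) = √(22 + 5*4*(-4 + 4)) = √(22 + 5*4*0) = √(22 + 0) = √22)
K(-133) - 1*(-18592) = √22 - 1*(-18592) = √22 + 18592 = 18592 + √22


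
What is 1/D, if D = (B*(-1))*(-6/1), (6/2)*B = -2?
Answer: -¼ ≈ -0.25000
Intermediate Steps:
B = -⅔ (B = (⅓)*(-2) = -⅔ ≈ -0.66667)
D = -4 (D = (-⅔*(-1))*(-6/1) = 2*(-6*1)/3 = (⅔)*(-6) = -4)
1/D = 1/(-4) = -¼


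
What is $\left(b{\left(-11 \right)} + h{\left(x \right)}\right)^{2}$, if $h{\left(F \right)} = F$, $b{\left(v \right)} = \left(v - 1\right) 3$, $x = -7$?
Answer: $1849$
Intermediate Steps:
$b{\left(v \right)} = -3 + 3 v$ ($b{\left(v \right)} = \left(-1 + v\right) 3 = -3 + 3 v$)
$\left(b{\left(-11 \right)} + h{\left(x \right)}\right)^{2} = \left(\left(-3 + 3 \left(-11\right)\right) - 7\right)^{2} = \left(\left(-3 - 33\right) - 7\right)^{2} = \left(-36 - 7\right)^{2} = \left(-43\right)^{2} = 1849$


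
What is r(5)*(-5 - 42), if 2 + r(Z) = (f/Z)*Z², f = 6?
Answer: -1316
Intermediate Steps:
r(Z) = -2 + 6*Z (r(Z) = -2 + (6/Z)*Z² = -2 + 6*Z)
r(5)*(-5 - 42) = (-2 + 6*5)*(-5 - 42) = (-2 + 30)*(-47) = 28*(-47) = -1316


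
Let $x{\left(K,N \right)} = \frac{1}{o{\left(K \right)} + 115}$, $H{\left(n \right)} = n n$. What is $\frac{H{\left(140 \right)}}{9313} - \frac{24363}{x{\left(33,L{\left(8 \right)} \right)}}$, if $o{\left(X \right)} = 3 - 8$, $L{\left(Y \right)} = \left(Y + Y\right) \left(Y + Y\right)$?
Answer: $- \frac{24958168490}{9313} \approx -2.6799 \cdot 10^{6}$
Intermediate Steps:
$L{\left(Y \right)} = 4 Y^{2}$ ($L{\left(Y \right)} = 2 Y 2 Y = 4 Y^{2}$)
$o{\left(X \right)} = -5$ ($o{\left(X \right)} = 3 - 8 = -5$)
$H{\left(n \right)} = n^{2}$
$x{\left(K,N \right)} = \frac{1}{110}$ ($x{\left(K,N \right)} = \frac{1}{-5 + 115} = \frac{1}{110}$)
$\frac{H{\left(140 \right)}}{9313} - \frac{24363}{x{\left(33,L{\left(8 \right)} \right)}} = \frac{140^{2}}{9313} - 24363 \frac{1}{\frac{1}{110}} = 19600 \cdot \frac{1}{9313} - 2679930 = \frac{19600}{9313} - 2679930 = - \frac{24958168490}{9313}$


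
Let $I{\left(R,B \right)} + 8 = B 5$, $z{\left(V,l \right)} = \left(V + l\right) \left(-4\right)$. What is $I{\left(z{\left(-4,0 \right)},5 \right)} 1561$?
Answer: $26537$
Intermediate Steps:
$z{\left(V,l \right)} = - 4 V - 4 l$
$I{\left(R,B \right)} = -8 + 5 B$ ($I{\left(R,B \right)} = -8 + B 5 = -8 + 5 B$)
$I{\left(z{\left(-4,0 \right)},5 \right)} 1561 = \left(-8 + 5 \cdot 5\right) 1561 = \left(-8 + 25\right) 1561 = 17 \cdot 1561 = 26537$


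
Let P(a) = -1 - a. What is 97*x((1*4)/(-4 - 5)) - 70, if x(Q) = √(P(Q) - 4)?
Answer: -70 + 97*I*√41/3 ≈ -70.0 + 207.03*I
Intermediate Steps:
x(Q) = √(-5 - Q) (x(Q) = √((-1 - Q) - 4) = √(-5 - Q))
97*x((1*4)/(-4 - 5)) - 70 = 97*√(-5 - 1*4/(-4 - 5)) - 70 = 97*√(-5 - 4/(-9)) - 70 = 97*√(-5 - 4*(-1)/9) - 70 = 97*√(-5 - 1*(-4/9)) - 70 = 97*√(-5 + 4/9) - 70 = 97*√(-41/9) - 70 = 97*(I*√41/3) - 70 = 97*I*√41/3 - 70 = -70 + 97*I*√41/3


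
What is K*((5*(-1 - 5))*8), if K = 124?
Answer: -29760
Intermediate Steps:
K*((5*(-1 - 5))*8) = 124*((5*(-1 - 5))*8) = 124*((5*(-6))*8) = 124*(-30*8) = 124*(-240) = -29760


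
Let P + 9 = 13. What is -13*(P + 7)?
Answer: -143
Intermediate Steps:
P = 4 (P = -9 + 13 = 4)
-13*(P + 7) = -13*(4 + 7) = -13*11 = -143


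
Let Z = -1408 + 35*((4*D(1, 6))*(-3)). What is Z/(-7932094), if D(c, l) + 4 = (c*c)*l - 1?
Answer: 914/3966047 ≈ 0.00023046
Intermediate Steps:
D(c, l) = -5 + l*c² (D(c, l) = -4 + ((c*c)*l - 1) = -4 + (c²*l - 1) = -4 + (l*c² - 1) = -4 + (-1 + l*c²) = -5 + l*c²)
Z = -1828 (Z = -1408 + 35*((4*(-5 + 6*1²))*(-3)) = -1408 + 35*((4*(-5 + 6*1))*(-3)) = -1408 + 35*((4*(-5 + 6))*(-3)) = -1408 + 35*((4*1)*(-3)) = -1408 + 35*(4*(-3)) = -1408 + 35*(-12) = -1408 - 420 = -1828)
Z/(-7932094) = -1828/(-7932094) = -1828*(-1/7932094) = 914/3966047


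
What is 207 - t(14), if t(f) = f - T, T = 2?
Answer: 195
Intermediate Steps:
t(f) = -2 + f (t(f) = f - 1*2 = f - 2 = -2 + f)
207 - t(14) = 207 - (-2 + 14) = 207 - 1*12 = 207 - 12 = 195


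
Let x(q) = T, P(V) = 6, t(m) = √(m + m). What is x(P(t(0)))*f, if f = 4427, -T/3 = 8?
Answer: -106248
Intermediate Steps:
t(m) = √2*√m (t(m) = √(2*m) = √2*√m)
T = -24 (T = -3*8 = -24)
x(q) = -24
x(P(t(0)))*f = -24*4427 = -106248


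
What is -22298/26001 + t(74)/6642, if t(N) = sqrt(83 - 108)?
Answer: -22298/26001 + 5*I/6642 ≈ -0.85758 + 0.00075279*I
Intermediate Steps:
t(N) = 5*I (t(N) = sqrt(-25) = 5*I)
-22298/26001 + t(74)/6642 = -22298/26001 + (5*I)/6642 = -22298*1/26001 + (5*I)*(1/6642) = -22298/26001 + 5*I/6642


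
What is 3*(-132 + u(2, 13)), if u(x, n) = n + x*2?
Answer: -345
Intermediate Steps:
u(x, n) = n + 2*x
3*(-132 + u(2, 13)) = 3*(-132 + (13 + 2*2)) = 3*(-132 + (13 + 4)) = 3*(-132 + 17) = 3*(-115) = -345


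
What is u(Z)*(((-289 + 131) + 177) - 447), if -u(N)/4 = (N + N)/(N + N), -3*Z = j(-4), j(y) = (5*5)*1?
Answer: 1712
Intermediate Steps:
j(y) = 25 (j(y) = 25*1 = 25)
Z = -25/3 (Z = -1/3*25 = -25/3 ≈ -8.3333)
u(N) = -4 (u(N) = -4*(N + N)/(N + N) = -4*2*N/(2*N) = -4*2*N*1/(2*N) = -4*1 = -4)
u(Z)*(((-289 + 131) + 177) - 447) = -4*(((-289 + 131) + 177) - 447) = -4*((-158 + 177) - 447) = -4*(19 - 447) = -4*(-428) = 1712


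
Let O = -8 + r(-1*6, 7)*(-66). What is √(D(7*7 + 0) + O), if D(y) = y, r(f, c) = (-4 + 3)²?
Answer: 5*I ≈ 5.0*I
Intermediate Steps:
r(f, c) = 1 (r(f, c) = (-1)² = 1)
O = -74 (O = -8 + 1*(-66) = -8 - 66 = -74)
√(D(7*7 + 0) + O) = √((7*7 + 0) - 74) = √((49 + 0) - 74) = √(49 - 74) = √(-25) = 5*I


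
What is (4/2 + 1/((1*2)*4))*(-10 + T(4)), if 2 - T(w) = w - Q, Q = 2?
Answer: -85/4 ≈ -21.250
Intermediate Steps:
T(w) = 4 - w (T(w) = 2 - (w - 1*2) = 2 - (w - 2) = 2 - (-2 + w) = 2 + (2 - w) = 4 - w)
(4/2 + 1/((1*2)*4))*(-10 + T(4)) = (4/2 + 1/((1*2)*4))*(-10 + (4 - 1*4)) = (4*(1/2) + 1/(2*4))*(-10 + (4 - 4)) = (2 + 1/8)*(-10 + 0) = (2 + 1*(1/8))*(-10) = (2 + 1/8)*(-10) = (17/8)*(-10) = -85/4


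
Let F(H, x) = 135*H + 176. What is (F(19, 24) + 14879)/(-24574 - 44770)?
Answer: -4405/17336 ≈ -0.25410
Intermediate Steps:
F(H, x) = 176 + 135*H
(F(19, 24) + 14879)/(-24574 - 44770) = ((176 + 135*19) + 14879)/(-24574 - 44770) = ((176 + 2565) + 14879)/(-69344) = (2741 + 14879)*(-1/69344) = 17620*(-1/69344) = -4405/17336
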